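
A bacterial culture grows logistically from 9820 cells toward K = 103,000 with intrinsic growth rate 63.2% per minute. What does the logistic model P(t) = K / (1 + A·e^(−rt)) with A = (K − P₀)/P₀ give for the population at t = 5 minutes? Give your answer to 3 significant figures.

≈ 73,400 cells

A = (103000 − 9820)/9820 = 9.4888
P(5) = 103000 / (1 + 9.4888·e^(−0.632·5)) = 103000 / (1 + 9.4888·0.042426)
= 103000 / 1.40257 ≈ 73436.66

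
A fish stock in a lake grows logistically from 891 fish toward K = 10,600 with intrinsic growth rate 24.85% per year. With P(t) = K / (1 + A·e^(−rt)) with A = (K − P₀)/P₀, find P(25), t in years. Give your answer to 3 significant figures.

≈ 10,400 fish

A = (10600 − 891)/891 = 10.89675
P(25) = 10600 / (1 + 10.89675·e^(−0.2485·25)) = 10600 / (1 + 10.89675·0.002004)
= 10600 / 1.02184 ≈ 10373.45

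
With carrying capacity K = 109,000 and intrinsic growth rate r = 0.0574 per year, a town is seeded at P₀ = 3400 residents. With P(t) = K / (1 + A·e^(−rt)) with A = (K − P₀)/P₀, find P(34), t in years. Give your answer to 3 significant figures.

≈ 20,100 residents

A = (109000 − 3400)/3400 = 31.05882
P(34) = 109000 / (1 + 31.05882·e^(−0.0574·34)) = 109000 / (1 + 31.05882·0.142047)
= 109000 / 5.4118 ≈ 20141.17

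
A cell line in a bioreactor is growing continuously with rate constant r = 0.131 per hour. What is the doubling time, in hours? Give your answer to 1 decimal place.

doubling time ≈ 5.3 hours

doubling time = ln(2) / |r| = 0.69315 / 0.131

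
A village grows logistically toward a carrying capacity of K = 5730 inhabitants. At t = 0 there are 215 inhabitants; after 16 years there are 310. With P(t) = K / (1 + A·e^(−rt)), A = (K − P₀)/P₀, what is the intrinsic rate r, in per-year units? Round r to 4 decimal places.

A = (5730 − 215)/215 = 25.65116
310 = 5730/(1 + 25.65116·e^(−r·16)) → e^(−16r) = (18.48387 − 1)/25.65116 = 0.681601
r = −ln(0.681601)/16 = 0.38331/16

r ≈ 0.0240 per year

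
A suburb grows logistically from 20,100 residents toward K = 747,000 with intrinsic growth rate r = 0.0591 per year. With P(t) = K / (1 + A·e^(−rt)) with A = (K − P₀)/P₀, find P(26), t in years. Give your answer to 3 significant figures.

A = (747000 − 20100)/20100 = 36.16418
P(26) = 747000 / (1 + 36.16418·e^(−0.0591·26)) = 747000 / (1 + 36.16418·0.215111)
= 747000 / 8.77932 ≈ 85086.3

≈ 85,100 residents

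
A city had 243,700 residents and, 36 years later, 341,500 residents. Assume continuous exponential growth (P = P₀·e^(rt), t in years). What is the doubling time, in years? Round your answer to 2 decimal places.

doubling time ≈ 73.96 years

r = ln(341500/243700) / 36 = ln(1.40131) / 36 ≈ 0.009372 per year
doubling time = ln 2 / |r| = 0.69315 / 0.009372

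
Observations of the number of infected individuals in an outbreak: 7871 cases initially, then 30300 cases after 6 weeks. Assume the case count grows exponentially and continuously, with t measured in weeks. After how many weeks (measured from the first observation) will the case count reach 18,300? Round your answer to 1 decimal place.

r = ln(30300/7871) / 6 ≈ 0.22466 per week
t = ln(18300/7871) / r = 0.84372 / 0.22466 ≈ 3.756

t ≈ 3.8 weeks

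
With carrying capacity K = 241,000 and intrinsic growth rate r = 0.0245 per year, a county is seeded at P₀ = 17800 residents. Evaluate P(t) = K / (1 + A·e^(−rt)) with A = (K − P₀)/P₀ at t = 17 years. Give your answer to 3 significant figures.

≈ 26,000 residents

A = (241000 − 17800)/17800 = 12.53933
P(17) = 241000 / (1 + 12.53933·e^(−0.0245·17)) = 241000 / (1 + 12.53933·0.659351)
= 241000 / 9.26781 ≈ 26003.98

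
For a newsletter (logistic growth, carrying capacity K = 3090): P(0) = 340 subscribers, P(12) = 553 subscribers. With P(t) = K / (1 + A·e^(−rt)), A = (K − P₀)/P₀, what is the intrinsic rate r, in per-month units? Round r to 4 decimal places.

r ≈ 0.0473 per month

A = (3090 − 340)/340 = 8.08824
553 = 3090/(1 + 8.08824·e^(−r·12)) → e^(−12r) = (5.5877 − 1)/8.08824 = 0.567207
r = −ln(0.567207)/12 = 0.56703/12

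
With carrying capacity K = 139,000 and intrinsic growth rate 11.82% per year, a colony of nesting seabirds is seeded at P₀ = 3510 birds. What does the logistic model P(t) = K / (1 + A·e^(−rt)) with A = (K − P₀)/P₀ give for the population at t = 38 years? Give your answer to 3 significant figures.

≈ 97,000 birds

A = (139000 − 3510)/3510 = 38.60114
P(38) = 139000 / (1 + 38.60114·e^(−0.1182·38)) = 139000 / (1 + 38.60114·0.011203)
= 139000 / 1.43244 ≈ 97037.41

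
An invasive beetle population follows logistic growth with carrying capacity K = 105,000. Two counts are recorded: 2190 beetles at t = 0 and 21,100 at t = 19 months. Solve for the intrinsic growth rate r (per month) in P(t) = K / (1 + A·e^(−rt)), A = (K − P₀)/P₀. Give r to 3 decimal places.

A = (105000 − 2190)/2190 = 46.94521
21100 = 105000/(1 + 46.94521·e^(−r·19)) → e^(−19r) = (4.9763 − 1)/46.94521 = 0.084701
r = −ln(0.084701)/19 = 2.46863/19

r ≈ 0.130 per month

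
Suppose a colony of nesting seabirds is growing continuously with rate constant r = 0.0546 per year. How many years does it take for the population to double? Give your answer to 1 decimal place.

doubling time ≈ 12.7 years

doubling time = ln(2) / |r| = 0.69315 / 0.0546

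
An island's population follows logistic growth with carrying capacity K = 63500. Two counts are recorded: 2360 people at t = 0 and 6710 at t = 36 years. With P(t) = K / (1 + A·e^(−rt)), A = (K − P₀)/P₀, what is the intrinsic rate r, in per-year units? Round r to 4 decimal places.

A = (63500 − 2360)/2360 = 25.90678
6710 = 63500/(1 + 25.90678·e^(−r·36)) → e^(−36r) = (9.46349 − 1)/25.90678 = 0.32669
r = −ln(0.32669)/36 = 1.11874/36

r ≈ 0.0311 per year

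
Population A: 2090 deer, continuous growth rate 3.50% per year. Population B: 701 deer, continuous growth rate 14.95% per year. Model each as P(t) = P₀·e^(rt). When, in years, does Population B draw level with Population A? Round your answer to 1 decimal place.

2090·e^(0.035t) = 701·e^(0.1495t)
2090/701 = e^((0.1495 − 0.035)t) → ln(2.98146) = 0.1145·t
t = 1.09241 / 0.1145

t ≈ 9.5 years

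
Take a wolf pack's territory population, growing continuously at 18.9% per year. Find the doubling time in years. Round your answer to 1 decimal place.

doubling time = ln(2) / |r| = 0.69315 / 0.189

doubling time ≈ 3.7 years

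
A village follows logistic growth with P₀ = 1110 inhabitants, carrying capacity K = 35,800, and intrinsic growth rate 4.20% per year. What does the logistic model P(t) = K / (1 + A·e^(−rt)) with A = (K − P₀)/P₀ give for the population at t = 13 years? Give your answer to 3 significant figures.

≈ 1,870 inhabitants

A = (35800 − 1110)/1110 = 31.25225
P(13) = 35800 / (1 + 31.25225·e^(−0.042·13)) = 35800 / (1 + 31.25225·0.579262)
= 35800 / 19.10325 ≈ 1874.03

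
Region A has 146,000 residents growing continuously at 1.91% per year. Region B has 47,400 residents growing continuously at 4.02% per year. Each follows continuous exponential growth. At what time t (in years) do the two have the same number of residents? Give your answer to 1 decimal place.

146000·e^(0.0191t) = 47400·e^(0.0402t)
146000/47400 = e^((0.0402 − 0.0191)t) → ln(3.08017) = 0.0211·t
t = 1.12498 / 0.0211

t ≈ 53.3 years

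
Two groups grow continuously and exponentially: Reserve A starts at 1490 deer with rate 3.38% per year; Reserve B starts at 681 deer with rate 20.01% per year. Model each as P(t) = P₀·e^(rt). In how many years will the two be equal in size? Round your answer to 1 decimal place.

t ≈ 4.7 years

1490·e^(0.0338t) = 681·e^(0.2001t)
1490/681 = e^((0.2001 − 0.0338)t) → ln(2.18796) = 0.1663·t
t = 0.78297 / 0.1663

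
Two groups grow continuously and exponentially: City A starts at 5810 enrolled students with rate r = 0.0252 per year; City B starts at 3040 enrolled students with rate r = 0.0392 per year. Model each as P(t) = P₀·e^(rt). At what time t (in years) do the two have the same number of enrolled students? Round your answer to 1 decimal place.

t ≈ 46.3 years

5810·e^(0.0252t) = 3040·e^(0.0392t)
5810/3040 = e^((0.0392 − 0.0252)t) → ln(1.91118) = 0.014·t
t = 0.64772 / 0.014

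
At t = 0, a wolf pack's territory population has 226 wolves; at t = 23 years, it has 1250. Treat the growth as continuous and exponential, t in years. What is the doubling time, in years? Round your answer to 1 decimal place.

doubling time ≈ 9.3 years

r = ln(1250/226) / 23 = ln(5.53097) / 23 ≈ 0.074364 per year
doubling time = ln 2 / |r| = 0.69315 / 0.074364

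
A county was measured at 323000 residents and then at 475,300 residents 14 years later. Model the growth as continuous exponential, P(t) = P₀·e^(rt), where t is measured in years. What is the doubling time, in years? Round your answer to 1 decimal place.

doubling time ≈ 25.1 years

r = ln(475300/323000) / 14 = ln(1.47152) / 14 ≈ 0.027592 per year
doubling time = ln 2 / |r| = 0.69315 / 0.027592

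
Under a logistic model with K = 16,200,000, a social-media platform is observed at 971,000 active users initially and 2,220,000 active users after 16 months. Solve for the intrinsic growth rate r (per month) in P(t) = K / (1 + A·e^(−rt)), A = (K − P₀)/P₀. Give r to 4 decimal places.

r ≈ 0.0570 per month

A = (16200000 − 971000)/971000 = 15.68383
2220000 = 16200000/(1 + 15.68383·e^(−r·16)) → e^(−16r) = (7.2973 − 1)/15.68383 = 0.401515
r = −ln(0.401515)/16 = 0.91251/16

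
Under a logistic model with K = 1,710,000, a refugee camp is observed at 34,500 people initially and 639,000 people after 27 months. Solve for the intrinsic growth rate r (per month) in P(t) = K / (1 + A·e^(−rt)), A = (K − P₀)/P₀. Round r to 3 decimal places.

r ≈ 0.125 per month

A = (1710000 − 34500)/34500 = 48.56522
639000 = 1710000/(1 + 48.56522·e^(−r·27)) → e^(−27r) = (2.67606 − 1)/48.56522 = 0.034511
r = −ln(0.034511)/27 = 3.36646/27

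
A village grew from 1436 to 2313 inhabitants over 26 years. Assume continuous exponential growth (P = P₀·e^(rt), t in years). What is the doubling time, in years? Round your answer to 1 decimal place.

r = ln(2313/1436) / 26 = ln(1.61072) / 26 ≈ 0.018334 per year
doubling time = ln 2 / |r| = 0.69315 / 0.018334

doubling time ≈ 37.8 years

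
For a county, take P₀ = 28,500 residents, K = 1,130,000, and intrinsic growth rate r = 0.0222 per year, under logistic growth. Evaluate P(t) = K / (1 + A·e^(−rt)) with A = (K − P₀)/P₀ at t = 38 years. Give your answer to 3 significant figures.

≈ 64,100 residents

A = (1130000 − 28500)/28500 = 38.64912
P(38) = 1130000 / (1 + 38.64912·e^(−0.0222·38)) = 1130000 / (1 + 38.64912·0.430159)
= 1130000 / 17.62527 ≈ 64112.48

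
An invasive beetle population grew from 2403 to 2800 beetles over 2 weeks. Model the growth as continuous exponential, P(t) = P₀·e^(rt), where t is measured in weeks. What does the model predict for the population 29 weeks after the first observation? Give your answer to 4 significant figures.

≈ 22,060 beetles

r = ln(2800/2403) / 2 ≈ 0.076451 per week
P(29) = 2403 · e^(0.076451·29) = 2403 · 9.1804 ≈ 22060.51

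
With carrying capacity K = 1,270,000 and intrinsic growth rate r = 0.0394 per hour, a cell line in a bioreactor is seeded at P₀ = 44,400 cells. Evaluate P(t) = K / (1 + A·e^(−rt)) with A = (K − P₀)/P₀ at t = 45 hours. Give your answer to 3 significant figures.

≈ 223,000 cells

A = (1270000 − 44400)/44400 = 27.6036
P(45) = 1270000 / (1 + 27.6036·e^(−0.0394·45)) = 1270000 / (1 + 27.6036·0.169823)
= 1270000 / 5.68772 ≈ 223288.07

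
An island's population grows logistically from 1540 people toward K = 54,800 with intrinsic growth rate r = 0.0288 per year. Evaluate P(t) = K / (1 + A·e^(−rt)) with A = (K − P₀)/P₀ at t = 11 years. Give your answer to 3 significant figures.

≈ 2,090 people

A = (54800 − 1540)/1540 = 34.58442
P(11) = 54800 / (1 + 34.58442·e^(−0.0288·11)) = 54800 / (1 + 34.58442·0.728476)
= 54800 / 26.19393 ≈ 2092.09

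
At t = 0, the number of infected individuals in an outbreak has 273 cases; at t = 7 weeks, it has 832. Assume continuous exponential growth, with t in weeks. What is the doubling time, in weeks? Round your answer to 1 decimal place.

doubling time ≈ 4.4 weeks

r = ln(832/273) / 7 = ln(3.04762) / 7 ≈ 0.159194 per week
doubling time = ln 2 / |r| = 0.69315 / 0.159194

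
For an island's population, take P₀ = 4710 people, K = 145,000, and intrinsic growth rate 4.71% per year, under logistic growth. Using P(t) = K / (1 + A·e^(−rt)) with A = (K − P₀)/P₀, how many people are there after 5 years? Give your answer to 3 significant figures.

≈ 5,910 people

A = (145000 − 4710)/4710 = 29.78556
P(5) = 145000 / (1 + 29.78556·e^(−0.0471·5)) = 145000 / (1 + 29.78556·0.790176)
= 145000 / 24.53583 ≈ 5909.73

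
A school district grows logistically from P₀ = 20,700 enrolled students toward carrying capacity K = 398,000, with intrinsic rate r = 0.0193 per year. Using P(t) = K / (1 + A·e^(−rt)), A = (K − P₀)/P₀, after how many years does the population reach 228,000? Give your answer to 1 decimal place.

A = (398000 − 20700)/20700 = 18.22705
228000 = 398000/(1 + 18.22705·e^(−0.0193t)) → 1 + 18.22705·e^(−0.0193t) = 1.74561
e^(−0.0193t) = 0.040907 → t = ln(24.44569)/0.0193 = 3.19645/0.0193

t ≈ 165.6 years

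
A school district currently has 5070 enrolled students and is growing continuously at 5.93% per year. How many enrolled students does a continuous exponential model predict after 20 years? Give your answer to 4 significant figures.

≈ 16,600 enrolled students

P(20) = 5070 · e^(0.0593·20) = 5070 · e^(1.186)
= 5070 · 3.27396 ≈ 16598.97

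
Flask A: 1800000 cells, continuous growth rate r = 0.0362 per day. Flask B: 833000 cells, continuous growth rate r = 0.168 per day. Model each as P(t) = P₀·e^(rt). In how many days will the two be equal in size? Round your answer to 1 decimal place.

1800000·e^(0.0362t) = 833000·e^(0.168t)
1800000/833000 = e^((0.168 − 0.0362)t) → ln(2.16086) = 0.1318·t
t = 0.77051 / 0.1318

t ≈ 5.8 days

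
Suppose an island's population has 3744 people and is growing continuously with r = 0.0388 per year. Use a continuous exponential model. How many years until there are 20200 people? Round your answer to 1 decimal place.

t ≈ 43.4 years

20200 = 3744 · e^(0.0388·t)
t = ln(20200/3744) / 0.0388 = ln(5.3953) / 0.0388 = 1.68553 / 0.0388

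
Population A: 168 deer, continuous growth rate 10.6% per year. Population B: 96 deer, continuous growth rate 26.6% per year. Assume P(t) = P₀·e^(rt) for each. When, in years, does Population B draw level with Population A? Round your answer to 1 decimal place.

t ≈ 3.5 years

168·e^(0.106t) = 96·e^(0.266t)
168/96 = e^((0.266 − 0.106)t) → ln(1.75) = 0.16·t
t = 0.55962 / 0.16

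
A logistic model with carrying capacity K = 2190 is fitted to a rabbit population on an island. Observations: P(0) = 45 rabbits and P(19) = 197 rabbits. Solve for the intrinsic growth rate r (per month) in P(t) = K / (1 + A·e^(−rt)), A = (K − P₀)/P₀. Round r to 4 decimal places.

A = (2190 − 45)/45 = 47.66667
197 = 2190/(1 + 47.66667·e^(−r·19)) → e^(−19r) = (11.11675 − 1)/47.66667 = 0.21224
r = −ln(0.21224)/19 = 1.55004/19

r ≈ 0.0816 per month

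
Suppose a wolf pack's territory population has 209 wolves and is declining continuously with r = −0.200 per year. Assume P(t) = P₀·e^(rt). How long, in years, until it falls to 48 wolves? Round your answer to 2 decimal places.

48 = 209 · e^(-0.2·t)
t = ln(48/209) / -0.2 = ln(0.22967) / -0.2 = -1.47113 / -0.2

t ≈ 7.36 years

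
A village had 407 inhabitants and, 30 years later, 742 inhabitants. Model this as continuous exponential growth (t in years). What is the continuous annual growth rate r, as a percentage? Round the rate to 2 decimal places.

r ≈ 2.00% per year

742 = 407 · e^(r·30)
e^(30r) = 742/407 = 1.8231
r = ln(1.8231) / 30 = 0.60054 / 30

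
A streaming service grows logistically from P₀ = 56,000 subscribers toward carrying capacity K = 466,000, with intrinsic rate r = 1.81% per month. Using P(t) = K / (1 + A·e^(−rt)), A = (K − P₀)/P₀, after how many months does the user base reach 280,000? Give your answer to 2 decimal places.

A = (466000 − 56000)/56000 = 7.32143
280000 = 466000/(1 + 7.32143·e^(−0.0181t)) → 1 + 7.32143·e^(−0.0181t) = 1.66429
e^(−0.0181t) = 0.090732 → t = ln(11.02151)/0.0181 = 2.39985/0.0181

t ≈ 132.59 months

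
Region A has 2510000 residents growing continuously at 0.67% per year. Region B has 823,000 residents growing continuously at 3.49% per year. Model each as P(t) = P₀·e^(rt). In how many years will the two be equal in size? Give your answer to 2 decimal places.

t ≈ 39.54 years

2510000·e^(0.0067t) = 823000·e^(0.0349t)
2510000/823000 = e^((0.0349 − 0.0067)t) → ln(3.04982) = 0.0282·t
t = 1.11508 / 0.0282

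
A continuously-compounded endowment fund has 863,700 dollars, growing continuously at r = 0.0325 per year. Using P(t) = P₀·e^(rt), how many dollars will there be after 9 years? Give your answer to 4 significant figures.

P(9) = 863700 · e^(0.0325·9) = 863700 · e^(0.2925)
= 863700 · 1.33977 ≈ 1157161.71

≈ 1,157,000 dollars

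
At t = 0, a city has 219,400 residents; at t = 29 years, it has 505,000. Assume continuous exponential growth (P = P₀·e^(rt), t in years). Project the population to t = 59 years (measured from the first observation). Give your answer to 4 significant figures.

r = ln(505000/219400) / 29 ≈ 0.028747 per year
P(59) = 219400 · e^(0.028747·59) = 219400 · 5.45248 ≈ 1196274.32

≈ 1,196,000 residents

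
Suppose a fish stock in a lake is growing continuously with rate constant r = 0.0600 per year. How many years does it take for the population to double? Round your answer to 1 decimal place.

doubling time = ln(2) / |r| = 0.69315 / 0.06

doubling time ≈ 11.6 years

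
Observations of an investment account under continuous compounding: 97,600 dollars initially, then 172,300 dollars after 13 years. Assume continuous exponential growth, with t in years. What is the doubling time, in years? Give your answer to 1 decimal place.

doubling time ≈ 15.9 years

r = ln(172300/97600) / 13 = ln(1.76537) / 13 ≈ 0.04372 per year
doubling time = ln 2 / |r| = 0.69315 / 0.04372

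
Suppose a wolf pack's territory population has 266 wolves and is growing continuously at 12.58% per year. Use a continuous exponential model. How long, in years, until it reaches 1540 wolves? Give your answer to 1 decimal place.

t ≈ 14.0 years

1540 = 266 · e^(0.1258·t)
t = ln(1540/266) / 0.1258 = ln(5.78947) / 0.1258 = 1.75604 / 0.1258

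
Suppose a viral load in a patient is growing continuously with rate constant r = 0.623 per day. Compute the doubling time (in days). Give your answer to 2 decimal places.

doubling time = ln(2) / |r| = 0.69315 / 0.623

doubling time ≈ 1.11 days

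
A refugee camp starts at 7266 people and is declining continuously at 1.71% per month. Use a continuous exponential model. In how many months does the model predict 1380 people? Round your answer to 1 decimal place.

1380 = 7266 · e^(-0.0171·t)
t = ln(1380/7266) / -0.0171 = ln(0.18993) / -0.0171 = -1.66112 / -0.0171

t ≈ 97.1 months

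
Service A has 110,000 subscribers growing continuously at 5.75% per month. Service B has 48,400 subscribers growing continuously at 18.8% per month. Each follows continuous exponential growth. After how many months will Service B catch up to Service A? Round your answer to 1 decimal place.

110000·e^(0.0575t) = 48400·e^(0.188t)
110000/48400 = e^((0.188 − 0.0575)t) → ln(2.27273) = 0.1305·t
t = 0.82098 / 0.1305

t ≈ 6.3 months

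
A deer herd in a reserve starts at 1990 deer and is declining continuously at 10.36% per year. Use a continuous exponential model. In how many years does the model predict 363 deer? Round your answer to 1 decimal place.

363 = 1990 · e^(-0.1036·t)
t = ln(363/1990) / -0.1036 = ln(0.18241) / -0.1036 = -1.70149 / -0.1036

t ≈ 16.4 years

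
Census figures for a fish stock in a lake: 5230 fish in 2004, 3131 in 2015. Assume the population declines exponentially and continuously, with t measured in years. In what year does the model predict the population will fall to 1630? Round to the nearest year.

year 2029

r = ln(3131/5230) / 11 = -0.51306/11 ≈ -0.046642 per year
t = ln(1630/5230) / r = -1.16583/-0.046642 ≈ 25 years after 2004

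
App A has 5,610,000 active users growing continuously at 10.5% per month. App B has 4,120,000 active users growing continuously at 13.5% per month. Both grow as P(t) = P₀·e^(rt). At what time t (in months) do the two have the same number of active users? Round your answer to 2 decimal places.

5610000·e^(0.105t) = 4120000·e^(0.135t)
5610000/4120000 = e^((0.135 − 0.105)t) → ln(1.36165) = 0.03·t
t = 0.3087 / 0.03

t ≈ 10.29 months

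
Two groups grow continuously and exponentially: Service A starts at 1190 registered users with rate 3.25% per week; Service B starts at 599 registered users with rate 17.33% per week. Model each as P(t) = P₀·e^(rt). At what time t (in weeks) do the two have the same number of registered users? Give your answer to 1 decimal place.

t ≈ 4.9 weeks

1190·e^(0.0325t) = 599·e^(0.1733t)
1190/599 = e^((0.1733 − 0.0325)t) → ln(1.98664) = 0.1408·t
t = 0.68645 / 0.1408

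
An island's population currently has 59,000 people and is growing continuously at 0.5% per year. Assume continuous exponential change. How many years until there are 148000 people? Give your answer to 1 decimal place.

148000 = 59000 · e^(0.005·t)
t = ln(148000/59000) / 0.005 = ln(2.50847) / 0.005 = 0.91967 / 0.005

t ≈ 183.9 years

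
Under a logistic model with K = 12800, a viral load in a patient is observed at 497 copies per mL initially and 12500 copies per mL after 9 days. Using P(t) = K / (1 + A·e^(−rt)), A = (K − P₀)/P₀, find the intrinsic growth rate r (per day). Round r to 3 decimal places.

r ≈ 0.771 per day

A = (12800 − 497)/497 = 24.75453
12500 = 12800/(1 + 24.75453·e^(−r·9)) → e^(−9r) = (1.024 − 1)/24.75453 = 0.00097
r = −ln(0.00097)/9 = 6.93871/9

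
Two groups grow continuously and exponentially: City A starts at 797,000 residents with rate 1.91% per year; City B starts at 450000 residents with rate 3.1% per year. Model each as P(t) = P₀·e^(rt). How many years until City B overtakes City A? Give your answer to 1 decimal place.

797000·e^(0.0191t) = 450000·e^(0.031t)
797000/450000 = e^((0.031 − 0.0191)t) → ln(1.77111) = 0.0119·t
t = 0.57161 / 0.0119

t ≈ 48.0 years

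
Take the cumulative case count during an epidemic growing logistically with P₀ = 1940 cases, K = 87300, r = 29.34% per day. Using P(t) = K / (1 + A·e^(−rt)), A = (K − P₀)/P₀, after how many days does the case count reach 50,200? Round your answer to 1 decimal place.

t ≈ 13.9 days

A = (87300 − 1940)/1940 = 44
50200 = 87300/(1 + 44·e^(−0.2934t)) → 1 + 44·e^(−0.2934t) = 1.73904
e^(−0.2934t) = 0.016796 → t = ln(59.53639)/0.2934 = 4.08659/0.2934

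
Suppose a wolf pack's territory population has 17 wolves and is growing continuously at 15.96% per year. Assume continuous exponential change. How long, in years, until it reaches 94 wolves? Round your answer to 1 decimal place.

94 = 17 · e^(0.1596·t)
t = ln(94/17) / 0.1596 = ln(5.52941) / 0.1596 = 1.71008 / 0.1596

t ≈ 10.7 years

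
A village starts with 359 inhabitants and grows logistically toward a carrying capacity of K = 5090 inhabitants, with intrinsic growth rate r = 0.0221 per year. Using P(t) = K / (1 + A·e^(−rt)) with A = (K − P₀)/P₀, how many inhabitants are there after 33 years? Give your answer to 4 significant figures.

≈ 692.0 inhabitants

A = (5090 − 359)/359 = 13.17827
P(33) = 5090 / (1 + 13.17827·e^(−0.0221·33)) = 5090 / (1 + 13.17827·0.482246)
= 5090 / 7.35518 ≈ 692.03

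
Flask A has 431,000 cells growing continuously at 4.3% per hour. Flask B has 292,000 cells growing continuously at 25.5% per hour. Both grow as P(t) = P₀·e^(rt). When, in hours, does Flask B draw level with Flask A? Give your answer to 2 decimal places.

431000·e^(0.043t) = 292000·e^(0.255t)
431000/292000 = e^((0.255 − 0.043)t) → ln(1.47603) = 0.212·t
t = 0.38935 / 0.212

t ≈ 1.84 hours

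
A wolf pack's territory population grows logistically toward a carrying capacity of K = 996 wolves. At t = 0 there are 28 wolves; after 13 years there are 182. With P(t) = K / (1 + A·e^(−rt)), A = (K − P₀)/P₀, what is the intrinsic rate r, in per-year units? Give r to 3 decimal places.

r ≈ 0.157 per year

A = (996 − 28)/28 = 34.57143
182 = 996/(1 + 34.57143·e^(−r·13)) → e^(−13r) = (5.47253 − 1)/34.57143 = 0.129371
r = −ln(0.129371)/13 = 2.04507/13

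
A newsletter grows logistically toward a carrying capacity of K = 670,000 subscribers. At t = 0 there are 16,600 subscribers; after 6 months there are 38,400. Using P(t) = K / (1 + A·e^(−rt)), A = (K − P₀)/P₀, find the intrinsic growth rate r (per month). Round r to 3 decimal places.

r ≈ 0.145 per month

A = (670000 − 16600)/16600 = 39.36145
38400 = 670000/(1 + 39.36145·e^(−r·6)) → e^(−6r) = (17.44792 − 1)/39.36145 = 0.417869
r = −ln(0.417869)/6 = 0.87259/6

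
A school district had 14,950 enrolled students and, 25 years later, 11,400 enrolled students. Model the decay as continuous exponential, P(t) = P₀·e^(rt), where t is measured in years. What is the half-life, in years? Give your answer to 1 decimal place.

r = ln(11400/14950) / 25 = ln(0.76254) / 25 ≈ -0.010844 per year
half-life = ln 2 / |r| = 0.69315 / 0.010844

half-life ≈ 63.9 years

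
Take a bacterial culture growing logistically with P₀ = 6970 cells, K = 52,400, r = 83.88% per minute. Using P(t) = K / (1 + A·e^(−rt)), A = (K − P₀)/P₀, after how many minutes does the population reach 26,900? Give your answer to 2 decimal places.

A = (52400 − 6970)/6970 = 6.51793
26900 = 52400/(1 + 6.51793·e^(−0.8388t)) → 1 + 6.51793·e^(−0.8388t) = 1.94796
e^(−0.8388t) = 0.145438 → t = ln(6.87578)/0.8388 = 1.92801/0.8388

t ≈ 2.30 minutes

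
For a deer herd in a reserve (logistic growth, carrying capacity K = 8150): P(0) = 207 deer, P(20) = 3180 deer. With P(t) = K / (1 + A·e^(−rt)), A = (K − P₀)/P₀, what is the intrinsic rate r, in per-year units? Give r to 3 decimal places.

A = (8150 − 207)/207 = 38.37198
3180 = 8150/(1 + 38.37198·e^(−r·20)) → e^(−20r) = (2.56289 − 1)/38.37198 = 0.04073
r = −ln(0.04073)/20 = 3.20079/20

r ≈ 0.160 per year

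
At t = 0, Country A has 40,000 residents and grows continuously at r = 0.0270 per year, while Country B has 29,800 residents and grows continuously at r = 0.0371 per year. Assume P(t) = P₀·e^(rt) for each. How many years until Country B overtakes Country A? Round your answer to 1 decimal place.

t ≈ 29.1 years

40000·e^(0.027t) = 29800·e^(0.0371t)
40000/29800 = e^((0.0371 − 0.027)t) → ln(1.34228) = 0.0101·t
t = 0.29437 / 0.0101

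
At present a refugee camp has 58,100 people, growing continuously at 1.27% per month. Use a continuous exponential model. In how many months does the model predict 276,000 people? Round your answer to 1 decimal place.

t ≈ 122.7 months

276000 = 58100 · e^(0.0127·t)
t = ln(276000/58100) / 0.0127 = ln(4.75043) / 0.0127 = 1.55824 / 0.0127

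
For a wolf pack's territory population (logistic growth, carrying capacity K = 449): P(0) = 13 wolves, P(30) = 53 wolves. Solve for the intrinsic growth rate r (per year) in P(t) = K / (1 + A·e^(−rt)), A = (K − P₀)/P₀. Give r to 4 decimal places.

A = (449 − 13)/13 = 33.53846
53 = 449/(1 + 33.53846·e^(−r·30)) → e^(−30r) = (8.4717 − 1)/33.53846 = 0.22278
r = −ln(0.22278)/30 = 1.50157/30

r ≈ 0.0501 per year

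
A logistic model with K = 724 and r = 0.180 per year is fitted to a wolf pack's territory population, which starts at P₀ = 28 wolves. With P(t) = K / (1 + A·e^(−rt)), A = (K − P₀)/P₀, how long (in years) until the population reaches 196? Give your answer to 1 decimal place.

t ≈ 12.3 years

A = (724 − 28)/28 = 24.85714
196 = 724/(1 + 24.85714·e^(−0.18t)) → 1 + 24.85714·e^(−0.18t) = 3.69388
e^(−0.18t) = 0.108374 → t = ln(9.22727)/0.18 = 2.22216/0.18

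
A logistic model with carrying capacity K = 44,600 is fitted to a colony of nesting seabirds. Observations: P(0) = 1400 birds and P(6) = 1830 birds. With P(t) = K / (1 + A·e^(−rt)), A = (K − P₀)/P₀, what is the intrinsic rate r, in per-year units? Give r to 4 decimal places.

A = (44600 − 1400)/1400 = 30.85714
1830 = 44600/(1 + 30.85714·e^(−r·6)) → e^(−6r) = (24.37158 − 1)/30.85714 = 0.757412
r = −ln(0.757412)/6 = 0.27785/6

r ≈ 0.0463 per year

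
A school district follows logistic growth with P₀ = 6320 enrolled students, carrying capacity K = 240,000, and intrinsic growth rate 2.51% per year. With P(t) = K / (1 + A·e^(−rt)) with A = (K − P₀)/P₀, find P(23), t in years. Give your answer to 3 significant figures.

≈ 11,000 enrolled students

A = (240000 − 6320)/6320 = 36.97468
P(23) = 240000 / (1 + 36.97468·e^(−0.0251·23)) = 240000 / (1 + 36.97468·0.561412)
= 240000 / 21.75804 ≈ 11030.41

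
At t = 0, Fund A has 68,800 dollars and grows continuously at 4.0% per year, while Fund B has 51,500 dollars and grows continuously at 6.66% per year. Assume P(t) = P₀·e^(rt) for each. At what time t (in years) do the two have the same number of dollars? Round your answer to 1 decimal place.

t ≈ 10.9 years

68800·e^(0.04t) = 51500·e^(0.0666t)
68800/51500 = e^((0.0666 − 0.04)t) → ln(1.33592) = 0.0266·t
t = 0.28962 / 0.0266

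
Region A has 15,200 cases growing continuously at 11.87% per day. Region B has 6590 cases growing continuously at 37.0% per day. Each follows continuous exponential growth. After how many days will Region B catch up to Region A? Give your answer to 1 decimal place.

15200·e^(0.1187t) = 6590·e^(0.37t)
15200/6590 = e^((0.37 − 0.1187)t) → ln(2.30653) = 0.2513·t
t = 0.83574 / 0.2513

t ≈ 3.3 days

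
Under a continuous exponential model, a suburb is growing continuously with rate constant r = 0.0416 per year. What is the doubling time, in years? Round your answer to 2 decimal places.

doubling time ≈ 16.66 years

doubling time = ln(2) / |r| = 0.69315 / 0.0416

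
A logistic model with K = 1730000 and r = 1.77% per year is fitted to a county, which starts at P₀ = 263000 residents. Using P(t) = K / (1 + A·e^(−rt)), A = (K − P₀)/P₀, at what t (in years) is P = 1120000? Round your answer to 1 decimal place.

A = (1730000 − 263000)/263000 = 5.57795
1120000 = 1730000/(1 + 5.57795·e^(−0.0177t)) → 1 + 5.57795·e^(−0.0177t) = 1.54464
e^(−0.0177t) = 0.097642 → t = ln(10.24148)/0.0177 = 2.32645/0.0177

t ≈ 131.4 years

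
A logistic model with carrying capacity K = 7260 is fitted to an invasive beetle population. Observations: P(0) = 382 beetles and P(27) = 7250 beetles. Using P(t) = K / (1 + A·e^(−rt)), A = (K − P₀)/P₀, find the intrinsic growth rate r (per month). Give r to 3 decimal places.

A = (7260 − 382)/382 = 18.00524
7250 = 7260/(1 + 18.00524·e^(−r·27)) → e^(−27r) = (1.00138 − 1)/18.00524 = 0.000077
r = −ln(0.000077)/27 = 9.47683/27

r ≈ 0.351 per month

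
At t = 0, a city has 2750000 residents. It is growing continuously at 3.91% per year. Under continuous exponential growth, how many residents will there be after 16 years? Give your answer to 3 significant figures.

≈ 5,140,000 residents

P(16) = 2750000 · e^(0.0391·16) = 2750000 · e^(0.6256)
= 2750000 · 1.86937 ≈ 5140759.91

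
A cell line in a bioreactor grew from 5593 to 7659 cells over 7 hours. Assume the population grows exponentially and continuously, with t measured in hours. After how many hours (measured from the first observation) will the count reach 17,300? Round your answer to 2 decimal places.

t ≈ 25.14 hours

r = ln(7659/5593) / 7 ≈ 0.044909 per hour
t = ln(17300/5593) / r = 1.12919 / 0.044909 ≈ 25.144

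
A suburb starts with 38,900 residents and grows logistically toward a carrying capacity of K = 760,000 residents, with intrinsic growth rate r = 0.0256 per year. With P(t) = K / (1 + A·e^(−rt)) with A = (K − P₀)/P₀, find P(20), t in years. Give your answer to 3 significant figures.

A = (760000 − 38900)/38900 = 18.53728
P(20) = 760000 / (1 + 18.53728·e^(−0.0256·20)) = 760000 / (1 + 18.53728·0.599296)
= 760000 / 12.10931 ≈ 62761.62

≈ 62,800 residents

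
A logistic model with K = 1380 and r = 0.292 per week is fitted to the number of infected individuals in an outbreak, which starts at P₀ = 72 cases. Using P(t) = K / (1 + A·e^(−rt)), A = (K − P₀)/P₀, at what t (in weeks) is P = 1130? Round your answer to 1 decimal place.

A = (1380 − 72)/72 = 18.16667
1130 = 1380/(1 + 18.16667·e^(−0.292t)) → 1 + 18.16667·e^(−0.292t) = 1.22124
e^(−0.292t) = 0.012178 → t = ln(82.11333)/0.292 = 4.4081/0.292

t ≈ 15.1 weeks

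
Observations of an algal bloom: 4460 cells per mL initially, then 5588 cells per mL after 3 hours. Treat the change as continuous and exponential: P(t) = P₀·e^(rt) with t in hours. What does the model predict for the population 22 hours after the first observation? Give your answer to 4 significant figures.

≈ 23,300 cells per mL

r = ln(5588/4460) / 3 ≈ 0.075158 per hour
P(22) = 4460 · e^(0.075158·22) = 4460 · 5.22506 ≈ 23303.77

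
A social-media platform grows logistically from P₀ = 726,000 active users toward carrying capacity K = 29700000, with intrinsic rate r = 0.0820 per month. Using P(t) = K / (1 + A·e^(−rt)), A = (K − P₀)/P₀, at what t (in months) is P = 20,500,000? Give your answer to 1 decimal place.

t ≈ 54.7 months

A = (29700000 − 726000)/726000 = 39.90909
20500000 = 29700000/(1 + 39.90909·e^(−0.082t)) → 1 + 39.90909·e^(−0.082t) = 1.44878
e^(−0.082t) = 0.011245 → t = ln(88.92787)/0.082 = 4.48783/0.082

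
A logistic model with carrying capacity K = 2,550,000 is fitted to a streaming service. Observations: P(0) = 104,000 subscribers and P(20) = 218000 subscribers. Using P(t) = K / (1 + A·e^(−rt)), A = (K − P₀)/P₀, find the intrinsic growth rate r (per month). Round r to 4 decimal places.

A = (2550000 − 104000)/104000 = 23.51923
218000 = 2550000/(1 + 23.51923·e^(−r·20)) → e^(−20r) = (11.69725 − 1)/23.51923 = 0.45483
r = −ln(0.45483)/20 = 0.78783/20

r ≈ 0.0394 per month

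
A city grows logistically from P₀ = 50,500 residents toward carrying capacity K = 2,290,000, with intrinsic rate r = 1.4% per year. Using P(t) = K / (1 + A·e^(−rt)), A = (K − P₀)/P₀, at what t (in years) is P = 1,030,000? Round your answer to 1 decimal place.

t ≈ 256.5 years

A = (2290000 − 50500)/50500 = 44.34653
1030000 = 2290000/(1 + 44.34653·e^(−0.014t)) → 1 + 44.34653·e^(−0.014t) = 2.2233
e^(−0.014t) = 0.027585 → t = ln(36.25153)/0.014 = 3.59048/0.014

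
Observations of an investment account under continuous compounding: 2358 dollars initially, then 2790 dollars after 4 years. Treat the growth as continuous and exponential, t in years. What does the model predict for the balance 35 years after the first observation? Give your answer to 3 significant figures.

≈ 10,300 dollars

r = ln(2790/2358) / 4 ≈ 0.042057 per year
P(35) = 2358 · e^(0.042057·35) = 2358 · 4.35791 ≈ 10275.96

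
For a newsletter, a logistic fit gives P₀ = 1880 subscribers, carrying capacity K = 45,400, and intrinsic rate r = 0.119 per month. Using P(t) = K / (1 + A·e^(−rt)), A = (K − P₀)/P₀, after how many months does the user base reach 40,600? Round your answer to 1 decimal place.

A = (45400 − 1880)/1880 = 23.14894
40600 = 45400/(1 + 23.14894·e^(−0.119t)) → 1 + 23.14894·e^(−0.119t) = 1.11823
e^(−0.119t) = 0.005107 → t = ln(195.80142)/0.119 = 5.2771/0.119

t ≈ 44.3 months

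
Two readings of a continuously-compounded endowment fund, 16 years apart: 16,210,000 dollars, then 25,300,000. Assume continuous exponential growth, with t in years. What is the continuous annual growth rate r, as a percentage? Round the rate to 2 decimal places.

r ≈ 2.78% per year

25300000 = 16210000 · e^(r·16)
e^(16r) = 25300000/16210000 = 1.56076
r = ln(1.56076) / 16 = 0.44518 / 16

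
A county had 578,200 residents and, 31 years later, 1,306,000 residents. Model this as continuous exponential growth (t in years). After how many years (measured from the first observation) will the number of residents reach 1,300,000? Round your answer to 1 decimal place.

r = ln(1306000/578200) / 31 ≈ 0.026284 per year
t = ln(1300000/578200) / r = 0.8102 / 0.026284 ≈ 30.825

t ≈ 30.8 years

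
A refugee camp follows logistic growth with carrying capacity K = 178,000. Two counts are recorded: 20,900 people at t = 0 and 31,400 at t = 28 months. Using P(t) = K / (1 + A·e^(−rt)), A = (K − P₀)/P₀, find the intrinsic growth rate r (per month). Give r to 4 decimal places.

A = (178000 − 20900)/20900 = 7.51675
31400 = 178000/(1 + 7.51675·e^(−r·28)) → e^(−28r) = (5.66879 − 1)/7.51675 = 0.621118
r = −ln(0.621118)/28 = 0.47623/28

r ≈ 0.0170 per month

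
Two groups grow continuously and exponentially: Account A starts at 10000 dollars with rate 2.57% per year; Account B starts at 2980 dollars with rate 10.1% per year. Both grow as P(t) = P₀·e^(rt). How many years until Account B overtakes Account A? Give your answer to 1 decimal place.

10000·e^(0.0257t) = 2980·e^(0.101t)
10000/2980 = e^((0.101 − 0.0257)t) → ln(3.3557) = 0.0753·t
t = 1.21066 / 0.0753

t ≈ 16.1 years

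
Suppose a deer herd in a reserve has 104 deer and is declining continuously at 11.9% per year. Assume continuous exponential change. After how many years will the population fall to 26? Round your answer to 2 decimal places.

t ≈ 11.65 years

26 = 104 · e^(-0.119·t)
t = ln(26/104) / -0.119 = ln(0.25) / -0.119 = -1.38629 / -0.119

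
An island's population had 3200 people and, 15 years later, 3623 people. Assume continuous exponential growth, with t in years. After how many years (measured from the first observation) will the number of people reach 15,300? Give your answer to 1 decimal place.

r = ln(3623/3200) / 15 ≈ 0.008277 per year
t = ln(15300/3200) / r = 1.5647 / 0.008277 ≈ 189.047

t ≈ 189.0 years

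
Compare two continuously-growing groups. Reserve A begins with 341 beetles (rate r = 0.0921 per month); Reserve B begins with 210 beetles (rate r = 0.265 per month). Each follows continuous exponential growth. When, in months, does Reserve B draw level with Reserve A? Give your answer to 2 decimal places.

341·e^(0.0921t) = 210·e^(0.265t)
341/210 = e^((0.265 − 0.0921)t) → ln(1.62381) = 0.1729·t
t = 0.48477 / 0.1729

t ≈ 2.80 months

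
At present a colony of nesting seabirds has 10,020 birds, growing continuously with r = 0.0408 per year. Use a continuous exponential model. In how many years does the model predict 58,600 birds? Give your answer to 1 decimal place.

58600 = 10020 · e^(0.0408·t)
t = ln(58600/10020) / 0.0408 = ln(5.8483) / 0.0408 = 1.76615 / 0.0408

t ≈ 43.3 years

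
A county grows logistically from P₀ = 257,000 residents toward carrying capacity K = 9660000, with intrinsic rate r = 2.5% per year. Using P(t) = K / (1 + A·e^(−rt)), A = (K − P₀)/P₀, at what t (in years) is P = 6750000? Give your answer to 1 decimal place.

t ≈ 177.6 years

A = (9660000 − 257000)/257000 = 36.58755
6750000 = 9660000/(1 + 36.58755·e^(−0.025t)) → 1 + 36.58755·e^(−0.025t) = 1.43111
e^(−0.025t) = 0.011783 → t = ln(84.86803)/0.025 = 4.4411/0.025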